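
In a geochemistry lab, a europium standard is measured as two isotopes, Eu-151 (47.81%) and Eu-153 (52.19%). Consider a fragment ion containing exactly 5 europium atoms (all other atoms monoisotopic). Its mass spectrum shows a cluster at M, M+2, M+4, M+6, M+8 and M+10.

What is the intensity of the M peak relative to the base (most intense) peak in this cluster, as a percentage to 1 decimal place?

7.7%

(0.4781 + 0.5219)^5 gives M 0.0250, M+2 0.1363, M+4 0.2977, M+6 0.3249, M+8 0.1774, M+10 0.0387; the largest is M+6.
P(M+6) = C(5,3) × 0.4781^2 × 0.5219^3 = 10 × 0.22857961 × 0.14215492 = 0.324937 (base)
P(M) = C(5,0) × 0.4781^5 × 0.5219^0 = 1 × 0.02498007 × 1.0000 = 0.024980
Relative intensity = 0.024980 / 0.324937 × 100 = 7.7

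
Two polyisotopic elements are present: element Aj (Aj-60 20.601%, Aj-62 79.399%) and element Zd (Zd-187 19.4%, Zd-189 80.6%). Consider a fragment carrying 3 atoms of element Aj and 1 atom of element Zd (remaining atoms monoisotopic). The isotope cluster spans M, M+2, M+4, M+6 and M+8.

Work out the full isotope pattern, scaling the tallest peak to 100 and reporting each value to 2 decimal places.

0.41 : 6.48 : 38.20 : 100.00 : 98.13

Element Aj pattern (n=3): 0.00874309 : 0.10109109 : 0.38961855 : 0.50054727
Element Zd pattern (n=1): 0.1940 : 0.8060
Convolve the two distributions (both contribute in 2-u steps):
  M: 0.00874309×0.1940 = 0.001696
  M+2: 0.00874309×0.8060 + 0.10109109×0.1940 = 0.026659
  M+4: 0.10109109×0.8060 + 0.38961855×0.1940 = 0.157065
  M+6: 0.38961855×0.8060 + 0.50054727×0.1940 = 0.411139
  M+8: 0.50054727×0.8060 = 0.403441
Scale to base peak (0.411139) = 100: 0.41 : 6.48 : 38.20 : 100.00 : 98.13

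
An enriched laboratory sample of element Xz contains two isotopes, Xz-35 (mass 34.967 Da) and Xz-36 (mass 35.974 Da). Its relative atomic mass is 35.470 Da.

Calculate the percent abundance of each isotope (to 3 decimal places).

Xz-35: 50.050%, Xz-36: 49.950%

Let x be the fractional abundance of Xz-35; then Xz-36 has abundance 1 − x.
34.967·x + 35.974·(1 − x) = 35.470
(34.967 − 35.974)·x = 35.470 − 35.974
x = -0.504 / -1.007 = 0.50050 → 50.050% Xz-35, 49.950% Xz-36.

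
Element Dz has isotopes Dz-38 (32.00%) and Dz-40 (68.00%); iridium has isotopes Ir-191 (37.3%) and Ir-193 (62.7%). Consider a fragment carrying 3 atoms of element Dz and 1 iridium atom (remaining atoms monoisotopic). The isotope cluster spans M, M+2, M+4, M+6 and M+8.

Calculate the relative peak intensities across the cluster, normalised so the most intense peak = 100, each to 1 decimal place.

Element Dz pattern (n=3): 0.032768 : 0.208896 : 0.443904 : 0.314432
Iridium pattern (n=1): 0.3730 : 0.6270
Convolve the two distributions (both contribute in 2-u steps):
  M: 0.032768×0.3730 = 0.012222
  M+2: 0.032768×0.6270 + 0.208896×0.3730 = 0.098464
  M+4: 0.208896×0.6270 + 0.443904×0.3730 = 0.296554
  M+6: 0.443904×0.6270 + 0.314432×0.3730 = 0.395611
  M+8: 0.314432×0.6270 = 0.197149
Scale to base peak (0.395611) = 100: 3.1 : 24.9 : 75.0 : 100.0 : 49.8

3.1 : 24.9 : 75.0 : 100.0 : 49.8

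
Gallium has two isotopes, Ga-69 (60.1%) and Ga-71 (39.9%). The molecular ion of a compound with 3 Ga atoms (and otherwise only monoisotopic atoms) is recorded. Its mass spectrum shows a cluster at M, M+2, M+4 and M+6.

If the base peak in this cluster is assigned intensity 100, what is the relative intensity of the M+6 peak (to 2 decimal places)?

14.69

Binomial terms of (0.601 + 0.399)^3: M 0.2171, M+2 0.4324, M+4 0.2870, M+6 0.0635 → M+2 is the base peak.
P(M+2) = C(3,1) × 0.601^2 × 0.399^1 = 3 × 0.361201 × 0.3990 = 0.432358 (base)
P(M+6) = C(3,3) × 0.601^0 × 0.399^3 = 1 × 1.0000 × 0.0635212 = 0.063521
Relative intensity = 0.063521 / 0.432358 × 100 = 14.69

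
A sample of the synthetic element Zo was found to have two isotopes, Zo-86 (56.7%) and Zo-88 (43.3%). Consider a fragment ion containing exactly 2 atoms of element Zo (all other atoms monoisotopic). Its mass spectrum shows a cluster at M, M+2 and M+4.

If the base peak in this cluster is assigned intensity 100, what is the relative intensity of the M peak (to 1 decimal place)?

65.5

Term probabilities: M 0.3215, M+2 0.4910, M+4 0.1875. Base peak = M+2.
P(M+2) = C(2,1) × 0.567^1 × 0.433^1 = 2 × 0.5670 × 0.4330 = 0.491022 (base)
P(M) = C(2,0) × 0.567^2 × 0.433^0 = 1 × 0.321489 × 1.0000 = 0.321489
Relative intensity = 0.321489 / 0.491022 × 100 = 65.5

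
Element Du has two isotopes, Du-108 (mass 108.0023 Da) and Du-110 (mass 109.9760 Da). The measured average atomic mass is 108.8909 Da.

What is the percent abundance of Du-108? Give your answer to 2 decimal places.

With x = fraction of Du-108 (so Du-110 is 1 − x):
108.0023·x + 109.9760·(1 − x) = 108.8909
(108.0023 − 109.9760)·x = 108.8909 − 109.9760
x = -1.0851 / -1.9737 = 0.54978 → 54.98% Du-108, 45.02% Du-110.

54.98%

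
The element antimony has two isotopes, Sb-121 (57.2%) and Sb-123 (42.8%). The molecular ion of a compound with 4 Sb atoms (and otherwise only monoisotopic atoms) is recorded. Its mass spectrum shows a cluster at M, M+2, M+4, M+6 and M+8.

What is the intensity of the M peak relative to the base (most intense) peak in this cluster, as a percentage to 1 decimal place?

29.8%

(0.572 + 0.428)^4 gives M 0.1070, M+2 0.3204, M+4 0.3596, M+6 0.1794, M+8 0.0336; the largest is M+4.
P(M+4) = C(4,2) × 0.572^2 × 0.428^2 = 6 × 0.327184 × 0.183184 = 0.359609 (base)
P(M) = C(4,0) × 0.572^4 × 0.428^0 = 1 × 0.10704937 × 1.0000 = 0.107049
Relative intensity = 0.107049 / 0.359609 × 100 = 29.8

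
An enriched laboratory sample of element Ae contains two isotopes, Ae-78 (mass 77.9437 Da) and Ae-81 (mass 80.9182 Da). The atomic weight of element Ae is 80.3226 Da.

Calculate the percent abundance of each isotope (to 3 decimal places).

Ae-78: 20.024%, Ae-81: 79.976%

Let x be the fractional abundance of Ae-78; then Ae-81 has abundance 1 − x.
77.9437·x + 80.9182·(1 − x) = 80.3226
(77.9437 − 80.9182)·x = 80.3226 − 80.9182
x = -0.5956 / -2.9745 = 0.20024 → 20.024% Ae-78, 79.976% Ae-81.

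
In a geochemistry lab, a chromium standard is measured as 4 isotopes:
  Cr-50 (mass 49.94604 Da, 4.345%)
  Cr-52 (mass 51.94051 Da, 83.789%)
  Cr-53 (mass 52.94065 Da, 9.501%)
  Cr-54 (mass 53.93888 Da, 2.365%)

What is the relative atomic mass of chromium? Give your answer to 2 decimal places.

Ar = Σ fᵢ·mᵢ = 0.04345 × 49.94604 + 0.83789 × 51.94051 + 0.09501 × 52.94065 + 0.02365 × 53.93888
= 2.170155 + 43.520434 + 5.029891 + 1.275655 = 51.996135 Da

52.00 Da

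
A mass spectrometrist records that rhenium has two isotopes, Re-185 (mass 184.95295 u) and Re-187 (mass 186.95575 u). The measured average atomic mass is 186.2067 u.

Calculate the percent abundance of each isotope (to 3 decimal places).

Let x be the fractional abundance of Re-185; then Re-187 has abundance 1 − x.
184.95295·x + 186.95575·(1 − x) = 186.2067
(184.95295 − 186.95575)·x = 186.2067 − 186.95575
x = -0.74905 / -2.00280 = 0.37400 → 37.400% Re-185, 62.600% Re-187.

Re-185: 37.400%, Re-187: 62.600%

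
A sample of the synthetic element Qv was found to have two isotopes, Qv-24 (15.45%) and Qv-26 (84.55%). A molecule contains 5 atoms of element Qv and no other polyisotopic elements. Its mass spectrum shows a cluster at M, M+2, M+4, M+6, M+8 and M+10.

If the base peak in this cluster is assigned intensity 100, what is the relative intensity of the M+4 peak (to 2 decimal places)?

6.10

Binomial terms of (0.1545 + 0.8455)^5: M 0.0001, M+2 0.0024, M+4 0.0264, M+6 0.1443, M+8 0.3948, M+10 0.4321 → M+10 is the base peak.
P(M+10) = C(5,5) × 0.1545^0 × 0.8455^5 = 1 × 1.0000 × 0.43208388 = 0.432084 (base)
P(M+4) = C(5,2) × 0.1545^3 × 0.8455^2 = 10 × 0.00368795 × 0.71487025 = 0.026364
Relative intensity = 0.026364 / 0.432084 × 100 = 6.10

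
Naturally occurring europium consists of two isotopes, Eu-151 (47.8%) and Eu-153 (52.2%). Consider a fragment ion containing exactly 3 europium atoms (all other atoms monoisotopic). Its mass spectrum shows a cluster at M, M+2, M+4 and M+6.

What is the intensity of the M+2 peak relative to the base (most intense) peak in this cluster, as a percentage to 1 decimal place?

91.6%

Binomial terms of (0.478 + 0.522)^3: M 0.1092, M+2 0.3578, M+4 0.3907, M+6 0.1422 → M+4 is the base peak.
P(M+4) = C(3,2) × 0.478^1 × 0.522^2 = 3 × 0.4780 × 0.272484 = 0.390742 (base)
P(M+2) = C(3,1) × 0.478^2 × 0.522^1 = 3 × 0.228484 × 0.5220 = 0.357806
Relative intensity = 0.357806 / 0.390742 × 100 = 91.6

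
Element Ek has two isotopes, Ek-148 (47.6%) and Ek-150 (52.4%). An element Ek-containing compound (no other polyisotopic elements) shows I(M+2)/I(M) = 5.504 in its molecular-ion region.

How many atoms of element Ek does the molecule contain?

For n independent Ek atoms, I(M+2)/I(M) = n · (abundance Ek-150) / (abundance Ek-148) = n · 0.524/0.476.
n = 5.504 × 0.476/0.524 = 5.00 ≈ 5

5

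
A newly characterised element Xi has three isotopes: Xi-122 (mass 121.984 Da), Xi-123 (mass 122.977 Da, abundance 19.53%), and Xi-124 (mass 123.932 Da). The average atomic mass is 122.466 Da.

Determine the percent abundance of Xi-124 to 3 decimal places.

14.788%

The remaining 80.47% is split between Xi-122 (fraction x) and Xi-124 (fraction 0.8047 − x).
Substituting: 121.984x + 123.932(0.8047 − x) = 98.4485919
(121.984 − 123.932)x = -1.2794885  ⇒  x = 0.65682, y = 0.14788
Xi-122: 65.682%, Xi-124: 14.788%.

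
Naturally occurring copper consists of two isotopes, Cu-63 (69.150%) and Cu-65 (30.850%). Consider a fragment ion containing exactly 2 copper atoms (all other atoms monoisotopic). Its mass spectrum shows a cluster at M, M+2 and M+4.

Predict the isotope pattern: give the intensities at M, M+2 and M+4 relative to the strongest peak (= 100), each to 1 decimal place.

Expanding (0.69150 + 0.30850)^2:
P(M) = 0.69150^2 = 0.478172
P(M+2) = 2 × 0.69150^1 × 0.30850^1 = 0.426656
P(M+4) = 0.30850^2 = 0.095172
The M peak is largest (0.478172); scaling to 100 gives 100.0 : 89.2 : 19.9.

100.0 : 89.2 : 19.9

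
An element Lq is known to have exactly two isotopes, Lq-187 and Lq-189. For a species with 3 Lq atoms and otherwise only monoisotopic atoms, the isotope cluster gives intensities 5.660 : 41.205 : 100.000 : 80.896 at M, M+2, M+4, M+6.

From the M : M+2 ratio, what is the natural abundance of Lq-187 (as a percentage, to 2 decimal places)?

Let p = fractional abundance of Lq-187. I(M+2)/I(M) = [C(3,1)·p^2·(1−p)] / p^3 = 3·(1−p)/p = 41.205/5.660 = 7.2800
(1−p)/p = 7.2800/3 = 2.4267  ⇒  p = 1/(1 + 2.4267) = 0.2918
Lq-187: 29.18%, Lq-189: 70.82%.

29.18%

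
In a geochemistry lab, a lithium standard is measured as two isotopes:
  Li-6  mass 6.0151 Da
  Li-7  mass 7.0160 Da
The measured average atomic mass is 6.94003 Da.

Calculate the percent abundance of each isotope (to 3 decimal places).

Li-6: 7.590%, Li-7: 92.410%

Let x be the fractional abundance of Li-6; then Li-7 has abundance 1 − x.
6.0151·x + 7.0160·(1 − x) = 6.94003
(6.0151 − 7.0160)·x = 6.94003 − 7.0160
x = -0.07597 / -1.0009 = 0.07590 → 7.590% Li-6, 92.410% Li-7.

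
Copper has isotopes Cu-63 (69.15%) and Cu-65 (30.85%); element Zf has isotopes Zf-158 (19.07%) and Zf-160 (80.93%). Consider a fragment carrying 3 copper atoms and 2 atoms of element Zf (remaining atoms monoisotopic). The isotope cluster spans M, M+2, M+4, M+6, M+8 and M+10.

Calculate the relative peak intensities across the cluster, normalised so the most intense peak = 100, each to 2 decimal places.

Copper pattern (n=3): 0.33065611 : 0.44254842 : 0.19743483 : 0.02936064
Element Zf pattern (n=2): 0.03636649 : 0.30866702 : 0.65496649
Convolve the two distributions (both contribute in 2-u steps):
  M: 0.33065611×0.03636649 = 0.012025
  M+2: 0.33065611×0.30866702 + 0.44254842×0.03636649 = 0.118157
  M+4: 0.33065611×0.65496649 + 0.44254842×0.30866702 + 0.19743483×0.03636649 = 0.360349
  M+6: 0.44254842×0.65496649 + 0.19743483×0.30866702 + 0.02936064×0.03636649 = 0.351864
  M+8: 0.19743483×0.65496649 + 0.02936064×0.30866702 = 0.138376
  M+10: 0.02936064×0.65496649 = 0.019230
Scale to base peak (0.360349) = 100: 3.34 : 32.79 : 100.00 : 97.65 : 38.40 : 5.34

3.34 : 32.79 : 100.00 : 97.65 : 38.40 : 5.34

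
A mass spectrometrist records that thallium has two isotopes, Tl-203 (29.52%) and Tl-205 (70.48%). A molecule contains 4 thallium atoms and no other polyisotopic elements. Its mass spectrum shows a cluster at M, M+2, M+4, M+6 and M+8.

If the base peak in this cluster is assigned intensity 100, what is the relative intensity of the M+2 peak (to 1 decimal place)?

(0.2952 + 0.7048)^4 gives M 0.0076, M+2 0.0725, M+4 0.2597, M+6 0.4134, M+8 0.2468; the largest is M+6.
P(M+6) = C(4,3) × 0.2952^1 × 0.7048^3 = 4 × 0.2952 × 0.35010449 = 0.413403 (base)
P(M+2) = C(4,1) × 0.2952^3 × 0.7048^1 = 4 × 0.02572463 × 0.7048 = 0.072523
Relative intensity = 0.072523 / 0.413403 × 100 = 17.5

17.5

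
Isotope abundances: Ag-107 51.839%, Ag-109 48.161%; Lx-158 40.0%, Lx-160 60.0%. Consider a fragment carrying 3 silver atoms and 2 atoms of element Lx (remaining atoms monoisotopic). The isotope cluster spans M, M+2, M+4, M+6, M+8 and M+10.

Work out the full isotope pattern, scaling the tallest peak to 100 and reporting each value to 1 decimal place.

6.7 : 39.0 : 88.9 : 100.0 : 55.5 : 12.2

Silver pattern (n=3): 0.13930601 : 0.38826655 : 0.36071887 : 0.11170857
Element Lx pattern (n=2): 0.1600 : 0.4800 : 0.3600
Convolve the two distributions (both contribute in 2-u steps):
  M: 0.13930601×0.1600 = 0.022289
  M+2: 0.13930601×0.4800 + 0.38826655×0.1600 = 0.128990
  M+4: 0.13930601×0.3600 + 0.38826655×0.4800 + 0.36071887×0.1600 = 0.294233
  M+6: 0.38826655×0.3600 + 0.36071887×0.4800 + 0.11170857×0.1600 = 0.330794
  M+8: 0.36071887×0.3600 + 0.11170857×0.4800 = 0.183479
  M+10: 0.11170857×0.3600 = 0.040215
Scale to base peak (0.330794) = 100: 6.7 : 39.0 : 88.9 : 100.0 : 55.5 : 12.2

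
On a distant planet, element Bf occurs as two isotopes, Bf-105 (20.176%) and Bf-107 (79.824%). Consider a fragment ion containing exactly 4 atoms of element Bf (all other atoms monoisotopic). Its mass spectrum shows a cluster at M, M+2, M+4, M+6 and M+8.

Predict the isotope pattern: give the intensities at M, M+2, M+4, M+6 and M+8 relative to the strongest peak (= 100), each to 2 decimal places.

The 4 Bf atoms are independent, so intensities follow the terms of (0.20176 + 0.79824)^4.
P(M) = 0.20176^4 = 0.001657
P(M+2) = 4 × 0.20176^3 × 0.79824^1 = 0.026224
P(M+4) = 6 × 0.20176^2 × 0.79824^2 = 0.155628
P(M+6) = 4 × 0.20176^1 × 0.79824^3 = 0.410483
P(M+8) = 0.79824^4 = 0.406007
The M+6 peak is largest (0.410483); scaling to 100 gives 0.40 : 6.39 : 37.91 : 100.00 : 98.91.

0.40 : 6.39 : 37.91 : 100.00 : 98.91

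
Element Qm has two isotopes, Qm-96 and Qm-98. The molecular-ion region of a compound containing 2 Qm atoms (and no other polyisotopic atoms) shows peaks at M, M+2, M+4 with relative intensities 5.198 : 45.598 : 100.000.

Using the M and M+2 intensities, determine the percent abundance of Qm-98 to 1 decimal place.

81.4%

Write p for the Qm-96 fraction. I(M+2)/I(M) = [C(2,1)·p^1·(1−p)] / p^2 = 2·(1−p)/p = 45.598/5.198 = 8.7722
(1−p)/p = 8.7722/2 = 4.3861  ⇒  p = 1/(1 + 4.3861) = 0.1857
Qm-96: 18.6%, Qm-98: 81.4%.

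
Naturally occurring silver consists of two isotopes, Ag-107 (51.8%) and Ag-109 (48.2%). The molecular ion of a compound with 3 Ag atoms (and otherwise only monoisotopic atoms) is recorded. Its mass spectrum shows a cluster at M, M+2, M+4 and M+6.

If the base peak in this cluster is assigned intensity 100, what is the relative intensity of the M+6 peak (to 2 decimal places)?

28.86

Term probabilities: M 0.1390, M+2 0.3880, M+4 0.3610, M+6 0.1120. Base peak = M+2.
P(M+2) = C(3,1) × 0.518^2 × 0.482^1 = 3 × 0.268324 × 0.4820 = 0.387997 (base)
P(M+6) = C(3,3) × 0.518^0 × 0.482^3 = 1 × 1.0000 × 0.11198017 = 0.111980
Relative intensity = 0.111980 / 0.387997 × 100 = 28.86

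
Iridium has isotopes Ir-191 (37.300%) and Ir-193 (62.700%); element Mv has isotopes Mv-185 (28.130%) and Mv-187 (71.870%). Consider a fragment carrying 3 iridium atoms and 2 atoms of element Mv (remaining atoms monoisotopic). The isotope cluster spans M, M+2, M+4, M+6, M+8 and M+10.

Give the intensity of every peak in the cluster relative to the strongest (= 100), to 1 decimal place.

Iridium pattern (n=3): 0.05189512 : 0.26170165 : 0.43991135 : 0.24649188
Element Mv pattern (n=2): 0.07912969 : 0.40434062 : 0.51652969
Convolve the two distributions (both contribute in 2-u steps):
  M: 0.05189512×0.07912969 = 0.004106
  M+2: 0.05189512×0.40434062 + 0.26170165×0.07912969 = 0.041692
  M+4: 0.05189512×0.51652969 + 0.26170165×0.40434062 + 0.43991135×0.07912969 = 0.167432
  M+6: 0.26170165×0.51652969 + 0.43991135×0.40434062 + 0.24649188×0.07912969 = 0.332556
  M+8: 0.43991135×0.51652969 + 0.24649188×0.40434062 = 0.326894
  M+10: 0.24649188×0.51652969 = 0.127320
Scale to base peak (0.332556) = 100: 1.2 : 12.5 : 50.3 : 100.0 : 98.3 : 38.3

1.2 : 12.5 : 50.3 : 100.0 : 98.3 : 38.3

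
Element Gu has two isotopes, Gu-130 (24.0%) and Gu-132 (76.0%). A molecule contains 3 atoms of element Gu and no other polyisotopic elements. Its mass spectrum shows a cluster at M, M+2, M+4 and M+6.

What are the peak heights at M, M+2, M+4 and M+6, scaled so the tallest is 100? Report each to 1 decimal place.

The 3 Gu atoms are independent, so intensities follow the terms of (0.240 + 0.760)^3.
P(M) = 0.240^3 = 0.013824
P(M+2) = 3 × 0.240^2 × 0.760^1 = 0.131328
P(M+4) = 3 × 0.240^1 × 0.760^2 = 0.415872
P(M+6) = 0.760^3 = 0.438976
The M+6 peak is largest (0.438976); scaling to 100 gives 3.1 : 29.9 : 94.7 : 100.0.

3.1 : 29.9 : 94.7 : 100.0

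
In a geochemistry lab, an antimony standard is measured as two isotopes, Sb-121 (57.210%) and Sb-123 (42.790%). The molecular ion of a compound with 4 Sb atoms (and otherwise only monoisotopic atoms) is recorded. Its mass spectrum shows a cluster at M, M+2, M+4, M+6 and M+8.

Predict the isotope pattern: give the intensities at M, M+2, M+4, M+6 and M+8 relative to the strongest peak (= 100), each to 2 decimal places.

29.79 : 89.13 : 100.00 : 49.86 : 9.32

Expanding (0.57210 + 0.42790)^4:
P(M) = 0.57210^4 = 0.107124
P(M+2) = 4 × 0.57210^3 × 0.42790^1 = 0.320493
P(M+4) = 6 × 0.57210^2 × 0.42790^2 = 0.359567
P(M+6) = 4 × 0.57210^1 × 0.42790^3 = 0.179291
P(M+8) = 0.42790^4 = 0.033525
The M+4 peak is largest (0.359567); scaling to 100 gives 29.79 : 89.13 : 100.00 : 49.86 : 9.32.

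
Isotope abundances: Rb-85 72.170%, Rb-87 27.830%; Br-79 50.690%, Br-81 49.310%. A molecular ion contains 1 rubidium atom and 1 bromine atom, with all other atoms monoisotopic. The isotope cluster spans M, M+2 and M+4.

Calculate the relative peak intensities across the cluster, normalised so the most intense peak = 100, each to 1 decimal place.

Rubidium pattern (n=1): 0.7217 : 0.2783
Bromine pattern (n=1): 0.5069 : 0.4931
Convolve the two distributions (both contribute in 2-u steps):
  M: 0.7217×0.5069 = 0.365830
  M+2: 0.7217×0.4931 + 0.2783×0.5069 = 0.496941
  M+4: 0.2783×0.4931 = 0.137230
Scale to base peak (0.496941) = 100: 73.6 : 100.0 : 27.6

73.6 : 100.0 : 27.6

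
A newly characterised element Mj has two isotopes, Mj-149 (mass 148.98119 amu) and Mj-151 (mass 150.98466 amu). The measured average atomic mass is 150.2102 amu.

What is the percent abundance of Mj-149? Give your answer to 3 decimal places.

Writing the weighted mean with unknown fraction x of Mj-149:
148.98119·x + 150.98466·(1 − x) = 150.2102
(148.98119 − 150.98466)·x = 150.2102 − 150.98466
x = -0.77446 / -2.00347 = 0.38656 → 38.656% Mj-149, 61.344% Mj-151.

38.656%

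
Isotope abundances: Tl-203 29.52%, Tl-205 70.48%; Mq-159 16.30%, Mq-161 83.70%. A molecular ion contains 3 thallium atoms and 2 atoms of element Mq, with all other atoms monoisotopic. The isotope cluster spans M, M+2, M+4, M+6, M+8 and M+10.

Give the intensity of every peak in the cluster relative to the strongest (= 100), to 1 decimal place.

0.2 : 3.0 : 19.8 : 64.0 : 100.0 : 60.8

Thallium pattern (n=3): 0.02572463 : 0.18425524 : 0.43991564 : 0.35010449
Element Mq pattern (n=2): 0.026569 : 0.272862 : 0.700569
Convolve the two distributions (both contribute in 2-u steps):
  M: 0.02572463×0.026569 = 0.000683
  M+2: 0.02572463×0.272862 + 0.18425524×0.026569 = 0.011915
  M+4: 0.02572463×0.700569 + 0.18425524×0.272862 + 0.43991564×0.026569 = 0.079986
  M+6: 0.18425524×0.700569 + 0.43991564×0.272862 + 0.35010449×0.026569 = 0.258422
  M+8: 0.43991564×0.700569 + 0.35010449×0.272862 = 0.403721
  M+10: 0.35010449×0.700569 = 0.245272
Scale to base peak (0.403721) = 100: 0.2 : 3.0 : 19.8 : 64.0 : 100.0 : 60.8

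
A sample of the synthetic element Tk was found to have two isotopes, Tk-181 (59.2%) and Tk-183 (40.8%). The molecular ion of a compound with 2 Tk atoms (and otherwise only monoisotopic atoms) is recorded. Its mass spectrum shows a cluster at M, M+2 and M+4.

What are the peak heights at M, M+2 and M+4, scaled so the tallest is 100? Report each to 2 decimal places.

Each Tk atom is independently Tk-181 (p = 0.592) or Tk-183 (q = 0.408); the cluster is the binomial expansion (p + q)^2.
P(M) = 0.592^2 = 0.350464
P(M+2) = 2 × 0.592^1 × 0.408^1 = 0.483072
P(M+4) = 0.408^2 = 0.166464
The M+2 peak is largest (0.483072); scaling to 100 gives 72.55 : 100.00 : 34.46.

72.55 : 100.00 : 34.46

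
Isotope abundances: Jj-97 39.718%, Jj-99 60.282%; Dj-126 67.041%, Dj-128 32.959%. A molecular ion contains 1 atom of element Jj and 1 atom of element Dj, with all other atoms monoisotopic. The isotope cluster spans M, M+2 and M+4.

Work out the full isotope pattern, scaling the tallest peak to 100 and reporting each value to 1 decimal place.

49.8 : 100.0 : 37.1

Element Jj pattern (n=1): 0.39718 : 0.60282
Element Dj pattern (n=1): 0.67041 : 0.32959
Convolve the two distributions (both contribute in 2-u steps):
  M: 0.39718×0.67041 = 0.266273
  M+2: 0.39718×0.32959 + 0.60282×0.67041 = 0.535043
  M+4: 0.60282×0.32959 = 0.198683
Scale to base peak (0.535043) = 100: 49.8 : 100.0 : 37.1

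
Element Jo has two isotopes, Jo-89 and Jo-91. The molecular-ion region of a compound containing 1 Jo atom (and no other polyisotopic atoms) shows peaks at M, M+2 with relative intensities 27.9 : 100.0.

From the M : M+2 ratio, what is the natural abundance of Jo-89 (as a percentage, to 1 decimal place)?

If p is the fraction of Jo that is Jo-89, then I(M+2)/I(M) = [C(1,1)·p^0·(1−p)] / p^1 = 1·(1−p)/p = 100.0/27.9 = 3.5842
(1−p)/p = 3.5842/1 = 3.5842  ⇒  p = 1/(1 + 3.5842) = 0.2181
Jo-89: 21.8%, Jo-91: 78.2%.

21.8%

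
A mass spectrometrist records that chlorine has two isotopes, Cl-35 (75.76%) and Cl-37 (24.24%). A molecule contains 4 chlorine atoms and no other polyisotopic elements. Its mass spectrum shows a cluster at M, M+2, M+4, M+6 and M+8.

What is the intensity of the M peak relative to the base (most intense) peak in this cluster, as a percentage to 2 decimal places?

78.14%

Term probabilities: M 0.3294, M+2 0.4216, M+4 0.2023, M+6 0.0432, M+8 0.0035. Base peak = M+2.
P(M+2) = C(4,1) × 0.7576^3 × 0.2424^1 = 4 × 0.4348304 × 0.2424 = 0.421612 (base)
P(M) = C(4,0) × 0.7576^4 × 0.2424^0 = 1 × 0.32942751 × 1.0000 = 0.329428
Relative intensity = 0.329428 / 0.421612 × 100 = 78.14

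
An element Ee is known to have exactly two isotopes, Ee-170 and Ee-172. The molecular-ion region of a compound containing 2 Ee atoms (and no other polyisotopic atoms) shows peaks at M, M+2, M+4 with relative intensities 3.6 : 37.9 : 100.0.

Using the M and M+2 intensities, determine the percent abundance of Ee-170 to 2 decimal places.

15.96%

Write p for the Ee-170 fraction. I(M+2)/I(M) = [C(2,1)·p^1·(1−p)] / p^2 = 2·(1−p)/p = 37.9/3.6 = 10.5278
(1−p)/p = 10.5278/2 = 5.2639  ⇒  p = 1/(1 + 5.2639) = 0.1596
Ee-170: 15.96%, Ee-172: 84.04%.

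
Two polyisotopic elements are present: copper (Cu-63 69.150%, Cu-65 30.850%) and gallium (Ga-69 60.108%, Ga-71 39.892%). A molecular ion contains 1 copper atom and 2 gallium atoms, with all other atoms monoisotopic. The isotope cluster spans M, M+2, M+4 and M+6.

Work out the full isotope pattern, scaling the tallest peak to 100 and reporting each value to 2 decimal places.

Copper pattern (n=1): 0.6915 : 0.3085
Gallium pattern (n=2): 0.36129717 : 0.47956567 : 0.15913717
Convolve the two distributions (both contribute in 2-u steps):
  M: 0.6915×0.36129717 = 0.249837
  M+2: 0.6915×0.47956567 + 0.3085×0.36129717 = 0.443080
  M+4: 0.6915×0.15913717 + 0.3085×0.47956567 = 0.257989
  M+6: 0.3085×0.15913717 = 0.049094
Scale to base peak (0.443080) = 100: 56.39 : 100.00 : 58.23 : 11.08

56.39 : 100.00 : 58.23 : 11.08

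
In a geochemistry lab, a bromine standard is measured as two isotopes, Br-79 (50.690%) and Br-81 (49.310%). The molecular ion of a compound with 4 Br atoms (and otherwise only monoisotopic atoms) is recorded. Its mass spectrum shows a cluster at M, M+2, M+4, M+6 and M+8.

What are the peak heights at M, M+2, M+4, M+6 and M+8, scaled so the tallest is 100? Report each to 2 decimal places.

The 4 Br atoms are independent, so intensities follow the terms of (0.50690 + 0.49310)^4.
P(M) = 0.50690^4 = 0.066022
P(M+2) = 4 × 0.50690^3 × 0.49310^1 = 0.256899
P(M+4) = 6 × 0.50690^2 × 0.49310^2 = 0.374857
P(M+6) = 4 × 0.50690^1 × 0.49310^3 = 0.243101
P(M+8) = 0.49310^4 = 0.059121
The M+4 peak is largest (0.374857); scaling to 100 gives 17.61 : 68.53 : 100.00 : 64.85 : 15.77.

17.61 : 68.53 : 100.00 : 64.85 : 15.77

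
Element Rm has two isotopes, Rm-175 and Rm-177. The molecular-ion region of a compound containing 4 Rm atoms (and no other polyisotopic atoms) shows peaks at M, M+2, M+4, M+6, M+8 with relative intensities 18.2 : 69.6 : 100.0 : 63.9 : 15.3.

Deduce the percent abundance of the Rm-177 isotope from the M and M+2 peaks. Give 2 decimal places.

Let p = fractional abundance of Rm-175. I(M+2)/I(M) = [C(4,1)·p^3·(1−p)] / p^4 = 4·(1−p)/p = 69.6/18.2 = 3.8242
(1−p)/p = 3.8242/4 = 0.9560  ⇒  p = 1/(1 + 0.9560) = 0.5112
Rm-175: 51.12%, Rm-177: 48.88%.

48.88%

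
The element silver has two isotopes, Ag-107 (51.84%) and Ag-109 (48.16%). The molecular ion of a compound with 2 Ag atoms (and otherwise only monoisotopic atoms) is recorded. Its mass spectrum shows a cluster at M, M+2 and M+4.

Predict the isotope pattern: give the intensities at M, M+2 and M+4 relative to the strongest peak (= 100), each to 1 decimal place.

The 2 Ag atoms are independent, so intensities follow the terms of (0.5184 + 0.4816)^2.
P(M) = 0.5184^2 = 0.268739
P(M+2) = 2 × 0.5184^1 × 0.4816^1 = 0.499323
P(M+4) = 0.4816^2 = 0.231939
The M+2 peak is largest (0.499323); scaling to 100 gives 53.8 : 100.0 : 46.5.

53.8 : 100.0 : 46.5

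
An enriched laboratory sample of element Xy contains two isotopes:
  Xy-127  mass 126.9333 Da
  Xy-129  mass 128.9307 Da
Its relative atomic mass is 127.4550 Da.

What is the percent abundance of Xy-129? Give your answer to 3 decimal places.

26.119%

Writing the weighted mean with unknown fraction x of Xy-127:
126.9333·x + 128.9307·(1 − x) = 127.4550
(126.9333 − 128.9307)·x = 127.4550 − 128.9307
x = -1.4757 / -1.9974 = 0.73881 → 73.881% Xy-127, 26.119% Xy-129.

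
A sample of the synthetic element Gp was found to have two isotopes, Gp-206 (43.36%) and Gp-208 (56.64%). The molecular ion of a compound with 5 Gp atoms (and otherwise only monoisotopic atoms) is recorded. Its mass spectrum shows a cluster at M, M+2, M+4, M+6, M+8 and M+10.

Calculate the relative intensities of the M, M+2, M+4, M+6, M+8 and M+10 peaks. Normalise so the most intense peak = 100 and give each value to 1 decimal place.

4.5 : 29.3 : 76.6 : 100.0 : 65.3 : 17.1

Expanding (0.4336 + 0.5664)^5:
P(M) = 0.4336^5 = 0.015327
P(M+2) = 5 × 0.4336^4 × 0.5664^1 = 0.100104
P(M+4) = 10 × 0.4336^3 × 0.5664^2 = 0.261526
P(M+6) = 10 × 0.4336^2 × 0.5664^3 = 0.341624
P(M+8) = 5 × 0.4336^1 × 0.5664^4 = 0.223127
P(M+10) = 0.5664^5 = 0.058293
The M+6 peak is largest (0.341624); scaling to 100 gives 4.5 : 29.3 : 76.6 : 100.0 : 65.3 : 17.1.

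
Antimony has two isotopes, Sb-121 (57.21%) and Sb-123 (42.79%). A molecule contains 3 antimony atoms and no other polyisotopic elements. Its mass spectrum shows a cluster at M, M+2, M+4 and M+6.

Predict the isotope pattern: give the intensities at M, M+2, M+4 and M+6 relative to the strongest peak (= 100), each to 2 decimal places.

Expanding (0.5721 + 0.4279)^3:
P(M) = 0.5721^3 = 0.187247
P(M+2) = 3 × 0.5721^2 × 0.4279^1 = 0.420153
P(M+4) = 3 × 0.5721^1 × 0.4279^2 = 0.314252
P(M+6) = 0.4279^3 = 0.078348
The M+2 peak is largest (0.420153); scaling to 100 gives 44.57 : 100.00 : 74.79 : 18.65.

44.57 : 100.00 : 74.79 : 18.65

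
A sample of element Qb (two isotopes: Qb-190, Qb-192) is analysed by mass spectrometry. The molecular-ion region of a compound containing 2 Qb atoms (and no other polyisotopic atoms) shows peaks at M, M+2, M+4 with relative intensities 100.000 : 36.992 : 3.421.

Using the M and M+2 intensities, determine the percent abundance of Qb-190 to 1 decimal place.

84.4%

Write p for the Qb-190 fraction. I(M+2)/I(M) = [C(2,1)·p^1·(1−p)] / p^2 = 2·(1−p)/p = 36.992/100.000 = 0.3699
(1−p)/p = 0.3699/2 = 0.1850  ⇒  p = 1/(1 + 0.1850) = 0.8439
Qb-190: 84.4%, Qb-192: 15.6%.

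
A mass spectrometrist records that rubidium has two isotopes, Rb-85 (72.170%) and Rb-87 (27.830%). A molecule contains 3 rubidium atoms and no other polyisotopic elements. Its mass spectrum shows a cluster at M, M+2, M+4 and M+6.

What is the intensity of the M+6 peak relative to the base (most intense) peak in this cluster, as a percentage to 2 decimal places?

4.96%

Term probabilities: M 0.3759, M+2 0.4349, M+4 0.1677, M+6 0.0216. Base peak = M+2.
P(M+2) = C(3,1) × 0.72170^2 × 0.27830^1 = 3 × 0.52085089 × 0.2783 = 0.434858 (base)
P(M+6) = C(3,3) × 0.72170^0 × 0.27830^3 = 1 × 1.0000 × 0.02155458 = 0.021555
Relative intensity = 0.021555 / 0.434858 × 100 = 4.96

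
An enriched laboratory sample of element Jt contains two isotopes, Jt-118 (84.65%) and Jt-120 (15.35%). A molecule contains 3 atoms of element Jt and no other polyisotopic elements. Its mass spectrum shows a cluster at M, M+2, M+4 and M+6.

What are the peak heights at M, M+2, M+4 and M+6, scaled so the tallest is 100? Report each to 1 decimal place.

The 3 Jt atoms are independent, so intensities follow the terms of (0.8465 + 0.1535)^3.
P(M) = 0.8465^3 = 0.606570
P(M+2) = 3 × 0.8465^2 × 0.1535^1 = 0.329977
P(M+4) = 3 × 0.8465^1 × 0.1535^2 = 0.059836
P(M+6) = 0.1535^3 = 0.003617
The M peak is largest (0.606570); scaling to 100 gives 100.0 : 54.4 : 9.9 : 0.6.

100.0 : 54.4 : 9.9 : 0.6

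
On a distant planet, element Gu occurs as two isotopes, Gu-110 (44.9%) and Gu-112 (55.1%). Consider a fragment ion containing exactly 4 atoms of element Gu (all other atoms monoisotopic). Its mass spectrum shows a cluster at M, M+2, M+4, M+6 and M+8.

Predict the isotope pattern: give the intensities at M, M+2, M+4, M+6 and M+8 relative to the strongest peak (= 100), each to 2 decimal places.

Each Gu atom is independently Gu-110 (p = 0.449) or Gu-112 (q = 0.551); the cluster is the binomial expansion (p + q)^4.
P(M) = 0.449^4 = 0.040643
P(M+2) = 4 × 0.449^3 × 0.551^1 = 0.199504
P(M+4) = 6 × 0.449^2 × 0.551^2 = 0.367238
P(M+6) = 4 × 0.449^1 × 0.551^3 = 0.300442
P(M+8) = 0.551^4 = 0.092174
The M+4 peak is largest (0.367238); scaling to 100 gives 11.07 : 54.33 : 100.00 : 81.81 : 25.10.

11.07 : 54.33 : 100.00 : 81.81 : 25.10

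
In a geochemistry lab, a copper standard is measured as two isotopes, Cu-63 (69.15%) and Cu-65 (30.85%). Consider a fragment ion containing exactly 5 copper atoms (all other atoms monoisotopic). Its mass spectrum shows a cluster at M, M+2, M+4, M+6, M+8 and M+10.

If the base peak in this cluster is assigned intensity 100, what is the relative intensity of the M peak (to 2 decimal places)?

Binomial terms of (0.6915 + 0.3085)^5: M 0.1581, M+2 0.3527, M+4 0.3147, M+6 0.1404, M+8 0.0313, M+10 0.0028 → M+2 is the base peak.
P(M+2) = C(5,1) × 0.6915^4 × 0.3085^1 = 5 × 0.2286487 × 0.3085 = 0.352691 (base)
P(M) = C(5,0) × 0.6915^5 × 0.3085^0 = 1 × 0.15811058 × 1.0000 = 0.158111
Relative intensity = 0.158111 / 0.352691 × 100 = 44.83

44.83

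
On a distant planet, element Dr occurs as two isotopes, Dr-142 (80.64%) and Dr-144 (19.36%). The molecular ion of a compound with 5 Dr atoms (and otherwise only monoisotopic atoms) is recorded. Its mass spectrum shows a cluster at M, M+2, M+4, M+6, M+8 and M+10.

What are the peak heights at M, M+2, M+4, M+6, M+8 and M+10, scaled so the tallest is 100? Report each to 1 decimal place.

Each Dr atom is independently Dr-142 (p = 0.8064) or Dr-144 (q = 0.1936); the cluster is the binomial expansion (p + q)^5.
P(M) = 0.8064^5 = 0.340999
P(M+2) = 5 × 0.8064^4 × 0.1936^1 = 0.409334
P(M+4) = 10 × 0.8064^3 × 0.1936^2 = 0.196545
P(M+6) = 10 × 0.8064^2 × 0.1936^3 = 0.047186
P(M+8) = 5 × 0.8064^1 × 0.1936^4 = 0.005664
P(M+10) = 0.1936^5 = 0.000272
The M+2 peak is largest (0.409334); scaling to 100 gives 83.3 : 100.0 : 48.0 : 11.5 : 1.4 : 0.1.

83.3 : 100.0 : 48.0 : 11.5 : 1.4 : 0.1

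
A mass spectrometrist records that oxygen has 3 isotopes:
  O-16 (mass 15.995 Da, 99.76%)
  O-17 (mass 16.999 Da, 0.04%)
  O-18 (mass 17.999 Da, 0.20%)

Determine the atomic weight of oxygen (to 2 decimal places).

Average mass = Σ (abundance × isotope mass) = 0.9976 × 15.995 + 0.0004 × 16.999 + 0.0020 × 17.999
= 15.9566 + 0.0068 + 0.0360 = 15.9994 Da

16.00 Da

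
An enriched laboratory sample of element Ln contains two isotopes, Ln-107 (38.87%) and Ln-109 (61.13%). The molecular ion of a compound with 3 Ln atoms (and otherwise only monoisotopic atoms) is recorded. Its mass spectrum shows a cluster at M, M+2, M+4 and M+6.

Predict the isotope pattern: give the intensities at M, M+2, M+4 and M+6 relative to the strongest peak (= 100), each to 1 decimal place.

Each Ln atom is independently Ln-107 (p = 0.3887) or Ln-109 (q = 0.6113); the cluster is the binomial expansion (p + q)^3.
P(M) = 0.3887^3 = 0.058728
P(M+2) = 3 × 0.3887^2 × 0.6113^1 = 0.277080
P(M+4) = 3 × 0.3887^1 × 0.6113^2 = 0.435757
P(M+6) = 0.6113^3 = 0.228435
The M+4 peak is largest (0.435757); scaling to 100 gives 13.5 : 63.6 : 100.0 : 52.4.

13.5 : 63.6 : 100.0 : 52.4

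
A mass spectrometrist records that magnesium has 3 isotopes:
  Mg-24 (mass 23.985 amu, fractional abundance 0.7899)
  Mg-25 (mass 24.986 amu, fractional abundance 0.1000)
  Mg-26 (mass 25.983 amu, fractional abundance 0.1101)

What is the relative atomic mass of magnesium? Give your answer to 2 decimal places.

24.31 amu

Weight each isotope mass by its fractional abundance: 0.7899 × 23.985 + 0.1000 × 24.986 + 0.1101 × 25.983
= 18.9458 + 2.4986 + 2.8607 = 24.3051 amu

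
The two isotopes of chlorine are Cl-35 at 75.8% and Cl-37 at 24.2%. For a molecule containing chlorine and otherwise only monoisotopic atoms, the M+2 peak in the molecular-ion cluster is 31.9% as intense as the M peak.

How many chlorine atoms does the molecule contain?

1

The M+2/M ratio from n Cl atoms is n · q/p = n · 0.242/0.758.
n = 0.319 × 0.758/0.242 = 1.00 ≈ 1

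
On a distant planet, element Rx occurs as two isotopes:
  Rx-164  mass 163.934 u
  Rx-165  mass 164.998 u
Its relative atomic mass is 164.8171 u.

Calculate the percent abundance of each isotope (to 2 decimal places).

Rx-164: 17.00%, Rx-165: 83.00%

With x = fraction of Rx-164 (so Rx-165 is 1 − x):
163.934·x + 164.998·(1 − x) = 164.8171
(163.934 − 164.998)·x = 164.8171 − 164.998
x = -0.1809 / -1.064 = 0.17002 → 17.00% Rx-164, 83.00% Rx-165.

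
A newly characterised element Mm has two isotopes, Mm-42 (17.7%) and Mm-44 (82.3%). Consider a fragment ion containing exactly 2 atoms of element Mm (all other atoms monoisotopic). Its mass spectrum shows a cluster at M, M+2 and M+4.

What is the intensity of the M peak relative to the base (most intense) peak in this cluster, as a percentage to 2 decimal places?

4.63%

(0.177 + 0.823)^2 gives M 0.0313, M+2 0.2913, M+4 0.6773; the largest is M+4.
P(M+4) = C(2,2) × 0.177^0 × 0.823^2 = 1 × 1.0000 × 0.677329 = 0.677329 (base)
P(M) = C(2,0) × 0.177^2 × 0.823^0 = 1 × 0.031329 × 1.0000 = 0.031329
Relative intensity = 0.031329 / 0.677329 × 100 = 4.63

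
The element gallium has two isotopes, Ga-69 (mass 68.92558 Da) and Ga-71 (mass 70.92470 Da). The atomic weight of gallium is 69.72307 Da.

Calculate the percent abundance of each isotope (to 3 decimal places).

With x = fraction of Ga-69 (so Ga-71 is 1 − x):
68.92558·x + 70.92470·(1 − x) = 69.72307
(68.92558 − 70.92470)·x = 69.72307 − 70.92470
x = -1.20163 / -1.99912 = 0.60108 → 60.108% Ga-69, 39.892% Ga-71.

Ga-69: 60.108%, Ga-71: 39.892%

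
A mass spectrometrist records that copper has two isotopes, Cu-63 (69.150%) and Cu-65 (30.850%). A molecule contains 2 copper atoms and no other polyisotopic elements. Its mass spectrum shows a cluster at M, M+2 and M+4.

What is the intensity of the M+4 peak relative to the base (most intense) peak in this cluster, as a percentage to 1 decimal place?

(0.69150 + 0.30850)^2 gives M 0.4782, M+2 0.4267, M+4 0.0952; the largest is M.
P(M) = C(2,0) × 0.69150^2 × 0.30850^0 = 1 × 0.47817225 × 1.0000 = 0.478172 (base)
P(M+4) = C(2,2) × 0.69150^0 × 0.30850^2 = 1 × 1.0000 × 0.09517225 = 0.095172
Relative intensity = 0.095172 / 0.478172 × 100 = 19.9

19.9%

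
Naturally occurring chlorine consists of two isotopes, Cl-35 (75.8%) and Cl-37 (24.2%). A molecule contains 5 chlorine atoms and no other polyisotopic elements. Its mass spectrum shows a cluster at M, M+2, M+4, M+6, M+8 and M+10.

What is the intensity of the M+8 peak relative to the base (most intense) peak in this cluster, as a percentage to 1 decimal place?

3.3%

Binomial terms of (0.758 + 0.242)^5: M 0.2502, M+2 0.3994, M+4 0.2551, M+6 0.0814, M+8 0.0130, M+10 0.0008 → M+2 is the base peak.
P(M+2) = C(5,1) × 0.758^4 × 0.242^1 = 5 × 0.33012379 × 0.2420 = 0.399450 (base)
P(M+8) = C(5,4) × 0.758^1 × 0.242^4 = 5 × 0.7580 × 0.00342974 = 0.012999
Relative intensity = 0.012999 / 0.399450 × 100 = 3.3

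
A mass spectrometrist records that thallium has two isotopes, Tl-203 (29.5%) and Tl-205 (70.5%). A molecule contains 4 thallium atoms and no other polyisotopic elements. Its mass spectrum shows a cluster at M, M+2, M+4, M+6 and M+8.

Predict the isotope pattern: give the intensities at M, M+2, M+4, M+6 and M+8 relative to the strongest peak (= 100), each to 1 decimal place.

1.8 : 17.5 : 62.8 : 100.0 : 59.7

The 4 Tl atoms are independent, so intensities follow the terms of (0.295 + 0.705)^4.
P(M) = 0.295^4 = 0.007573
P(M+2) = 4 × 0.295^3 × 0.705^1 = 0.072396
P(M+4) = 6 × 0.295^2 × 0.705^2 = 0.259522
P(M+6) = 4 × 0.295^1 × 0.705^3 = 0.413475
P(M+8) = 0.705^4 = 0.247034
The M+6 peak is largest (0.413475); scaling to 100 gives 1.8 : 17.5 : 62.8 : 100.0 : 59.7.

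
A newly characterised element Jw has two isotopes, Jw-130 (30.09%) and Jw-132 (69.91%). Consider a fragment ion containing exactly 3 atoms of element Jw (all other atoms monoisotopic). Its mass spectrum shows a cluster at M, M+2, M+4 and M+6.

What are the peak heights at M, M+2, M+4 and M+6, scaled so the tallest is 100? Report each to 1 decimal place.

Expanding (0.3009 + 0.6991)^3:
P(M) = 0.3009^3 = 0.027244
P(M+2) = 3 × 0.3009^2 × 0.6991^1 = 0.189891
P(M+4) = 3 × 0.3009^1 × 0.6991^2 = 0.441186
P(M+6) = 0.6991^3 = 0.341679
The M+4 peak is largest (0.441186); scaling to 100 gives 6.2 : 43.0 : 100.0 : 77.4.

6.2 : 43.0 : 100.0 : 77.4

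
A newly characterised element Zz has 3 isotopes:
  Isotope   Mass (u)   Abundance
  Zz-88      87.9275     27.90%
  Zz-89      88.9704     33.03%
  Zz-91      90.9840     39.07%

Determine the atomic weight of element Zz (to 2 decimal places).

Ar = Σ fᵢ·mᵢ = 0.2790 × 87.9275 + 0.3303 × 88.9704 + 0.3907 × 90.9840
= 24.53177 + 29.38692 + 35.54745 = 89.46614 u

89.47 u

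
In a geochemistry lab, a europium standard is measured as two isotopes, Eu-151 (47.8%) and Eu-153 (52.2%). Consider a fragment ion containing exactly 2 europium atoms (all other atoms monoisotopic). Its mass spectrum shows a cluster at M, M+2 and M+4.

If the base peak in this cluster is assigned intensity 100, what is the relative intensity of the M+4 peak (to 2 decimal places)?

(0.478 + 0.522)^2 gives M 0.2285, M+2 0.4990, M+4 0.2725; the largest is M+2.
P(M+2) = C(2,1) × 0.478^1 × 0.522^1 = 2 × 0.4780 × 0.5220 = 0.499032 (base)
P(M+4) = C(2,2) × 0.478^0 × 0.522^2 = 1 × 1.0000 × 0.272484 = 0.272484
Relative intensity = 0.272484 / 0.499032 × 100 = 54.60

54.60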